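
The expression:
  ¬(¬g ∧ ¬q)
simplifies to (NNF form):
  g ∨ q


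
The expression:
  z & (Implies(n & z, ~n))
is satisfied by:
  {z: True, n: False}


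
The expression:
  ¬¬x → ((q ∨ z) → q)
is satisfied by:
  {q: True, z: False, x: False}
  {z: False, x: False, q: False}
  {x: True, q: True, z: False}
  {x: True, z: False, q: False}
  {q: True, z: True, x: False}
  {z: True, q: False, x: False}
  {x: True, z: True, q: True}


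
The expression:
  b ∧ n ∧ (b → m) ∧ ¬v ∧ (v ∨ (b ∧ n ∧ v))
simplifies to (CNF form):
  False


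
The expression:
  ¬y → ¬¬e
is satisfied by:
  {y: True, e: True}
  {y: True, e: False}
  {e: True, y: False}


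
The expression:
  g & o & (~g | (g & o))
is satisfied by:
  {g: True, o: True}


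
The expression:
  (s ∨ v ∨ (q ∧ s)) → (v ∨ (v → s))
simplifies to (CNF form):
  True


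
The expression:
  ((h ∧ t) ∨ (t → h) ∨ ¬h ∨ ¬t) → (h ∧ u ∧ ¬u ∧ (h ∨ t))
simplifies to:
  False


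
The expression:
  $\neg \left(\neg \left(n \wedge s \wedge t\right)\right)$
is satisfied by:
  {t: True, s: True, n: True}


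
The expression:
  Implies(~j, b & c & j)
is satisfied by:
  {j: True}


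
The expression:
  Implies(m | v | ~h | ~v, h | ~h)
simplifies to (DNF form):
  True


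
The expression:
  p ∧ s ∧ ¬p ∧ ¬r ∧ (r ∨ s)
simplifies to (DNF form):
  False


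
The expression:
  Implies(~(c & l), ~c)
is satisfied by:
  {l: True, c: False}
  {c: False, l: False}
  {c: True, l: True}


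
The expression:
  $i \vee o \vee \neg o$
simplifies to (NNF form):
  $\text{True}$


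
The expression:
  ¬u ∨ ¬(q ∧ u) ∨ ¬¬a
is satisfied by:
  {a: True, u: False, q: False}
  {u: False, q: False, a: False}
  {a: True, q: True, u: False}
  {q: True, u: False, a: False}
  {a: True, u: True, q: False}
  {u: True, a: False, q: False}
  {a: True, q: True, u: True}


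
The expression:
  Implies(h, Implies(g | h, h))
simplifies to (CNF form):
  True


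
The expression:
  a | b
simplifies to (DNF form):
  a | b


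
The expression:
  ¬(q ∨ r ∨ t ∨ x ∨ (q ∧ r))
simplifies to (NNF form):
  ¬q ∧ ¬r ∧ ¬t ∧ ¬x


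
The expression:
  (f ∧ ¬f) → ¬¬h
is always true.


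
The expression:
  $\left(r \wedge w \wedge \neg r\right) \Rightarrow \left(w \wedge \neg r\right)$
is always true.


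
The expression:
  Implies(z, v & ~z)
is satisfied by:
  {z: False}


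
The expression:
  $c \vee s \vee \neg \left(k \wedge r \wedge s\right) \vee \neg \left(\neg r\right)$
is always true.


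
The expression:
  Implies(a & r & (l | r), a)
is always true.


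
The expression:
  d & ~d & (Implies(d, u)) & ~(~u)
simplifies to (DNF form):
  False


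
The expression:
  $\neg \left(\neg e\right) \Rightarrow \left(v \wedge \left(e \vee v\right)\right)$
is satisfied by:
  {v: True, e: False}
  {e: False, v: False}
  {e: True, v: True}


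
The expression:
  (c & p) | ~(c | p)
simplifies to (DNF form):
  (c & p) | (~c & ~p)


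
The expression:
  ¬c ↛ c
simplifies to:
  True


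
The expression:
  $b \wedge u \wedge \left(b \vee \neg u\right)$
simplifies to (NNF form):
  $b \wedge u$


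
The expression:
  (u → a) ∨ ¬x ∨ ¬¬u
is always true.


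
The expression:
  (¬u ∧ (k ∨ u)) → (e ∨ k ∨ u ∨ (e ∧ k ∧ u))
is always true.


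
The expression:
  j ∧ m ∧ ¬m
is never true.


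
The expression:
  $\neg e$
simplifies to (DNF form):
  $\neg e$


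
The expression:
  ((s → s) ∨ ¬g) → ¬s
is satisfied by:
  {s: False}


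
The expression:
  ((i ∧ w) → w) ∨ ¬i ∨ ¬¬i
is always true.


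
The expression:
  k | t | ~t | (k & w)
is always true.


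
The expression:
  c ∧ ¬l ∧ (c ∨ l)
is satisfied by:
  {c: True, l: False}


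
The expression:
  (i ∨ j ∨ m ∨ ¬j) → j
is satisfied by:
  {j: True}


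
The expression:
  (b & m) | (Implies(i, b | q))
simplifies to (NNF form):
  b | q | ~i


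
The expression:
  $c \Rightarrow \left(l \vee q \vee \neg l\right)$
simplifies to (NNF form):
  $\text{True}$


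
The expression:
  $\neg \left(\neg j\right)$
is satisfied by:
  {j: True}


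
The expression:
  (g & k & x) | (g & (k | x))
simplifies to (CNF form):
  g & (k | x)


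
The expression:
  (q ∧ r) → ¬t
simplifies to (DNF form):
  ¬q ∨ ¬r ∨ ¬t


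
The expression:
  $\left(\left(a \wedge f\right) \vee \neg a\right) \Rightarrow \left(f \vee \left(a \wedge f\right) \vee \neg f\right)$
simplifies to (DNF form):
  $\text{True}$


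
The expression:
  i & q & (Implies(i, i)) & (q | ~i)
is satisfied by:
  {i: True, q: True}


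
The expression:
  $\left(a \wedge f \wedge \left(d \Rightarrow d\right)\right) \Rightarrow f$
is always true.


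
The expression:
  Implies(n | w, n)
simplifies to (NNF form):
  n | ~w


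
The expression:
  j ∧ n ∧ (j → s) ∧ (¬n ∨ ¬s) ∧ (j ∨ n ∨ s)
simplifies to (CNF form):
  False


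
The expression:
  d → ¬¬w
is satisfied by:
  {w: True, d: False}
  {d: False, w: False}
  {d: True, w: True}


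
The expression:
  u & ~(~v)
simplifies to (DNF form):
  u & v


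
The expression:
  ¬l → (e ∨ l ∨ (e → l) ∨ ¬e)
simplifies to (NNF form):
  True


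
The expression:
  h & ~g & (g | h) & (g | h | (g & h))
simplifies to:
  h & ~g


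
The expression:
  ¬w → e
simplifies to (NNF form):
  e ∨ w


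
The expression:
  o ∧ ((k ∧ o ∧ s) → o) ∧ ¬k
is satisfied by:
  {o: True, k: False}


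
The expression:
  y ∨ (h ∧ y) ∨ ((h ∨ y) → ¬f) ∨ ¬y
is always true.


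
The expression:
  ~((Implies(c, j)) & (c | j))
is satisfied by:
  {j: False}


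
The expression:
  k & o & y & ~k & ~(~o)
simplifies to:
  False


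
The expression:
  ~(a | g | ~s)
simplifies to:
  s & ~a & ~g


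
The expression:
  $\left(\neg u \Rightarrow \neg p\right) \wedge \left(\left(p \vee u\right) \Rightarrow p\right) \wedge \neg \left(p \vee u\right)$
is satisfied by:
  {u: False, p: False}


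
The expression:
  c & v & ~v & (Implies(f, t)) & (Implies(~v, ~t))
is never true.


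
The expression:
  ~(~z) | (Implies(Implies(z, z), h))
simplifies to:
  h | z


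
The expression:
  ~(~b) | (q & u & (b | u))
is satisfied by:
  {b: True, q: True, u: True}
  {b: True, q: True, u: False}
  {b: True, u: True, q: False}
  {b: True, u: False, q: False}
  {q: True, u: True, b: False}


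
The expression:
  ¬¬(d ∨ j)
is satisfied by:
  {d: True, j: True}
  {d: True, j: False}
  {j: True, d: False}


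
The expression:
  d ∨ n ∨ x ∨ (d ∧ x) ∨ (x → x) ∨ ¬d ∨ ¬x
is always true.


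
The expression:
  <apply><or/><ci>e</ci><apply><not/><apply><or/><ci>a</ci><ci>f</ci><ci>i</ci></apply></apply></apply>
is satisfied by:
  {e: True, f: False, i: False, a: False}
  {a: True, e: True, f: False, i: False}
  {e: True, i: True, f: False, a: False}
  {a: True, e: True, i: True, f: False}
  {e: True, f: True, i: False, a: False}
  {e: True, a: True, f: True, i: False}
  {e: True, i: True, f: True, a: False}
  {a: True, e: True, i: True, f: True}
  {a: False, f: False, i: False, e: False}


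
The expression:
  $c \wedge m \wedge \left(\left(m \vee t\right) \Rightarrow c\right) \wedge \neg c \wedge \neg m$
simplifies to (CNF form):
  $\text{False}$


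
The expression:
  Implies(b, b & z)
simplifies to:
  z | ~b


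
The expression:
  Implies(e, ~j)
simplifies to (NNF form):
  ~e | ~j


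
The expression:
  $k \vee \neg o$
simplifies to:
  $k \vee \neg o$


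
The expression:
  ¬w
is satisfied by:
  {w: False}


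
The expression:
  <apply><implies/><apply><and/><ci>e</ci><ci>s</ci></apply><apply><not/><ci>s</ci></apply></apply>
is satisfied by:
  {s: False, e: False}
  {e: True, s: False}
  {s: True, e: False}


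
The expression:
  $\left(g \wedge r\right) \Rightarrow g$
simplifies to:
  $\text{True}$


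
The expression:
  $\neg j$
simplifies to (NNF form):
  $\neg j$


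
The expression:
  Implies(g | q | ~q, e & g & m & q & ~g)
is never true.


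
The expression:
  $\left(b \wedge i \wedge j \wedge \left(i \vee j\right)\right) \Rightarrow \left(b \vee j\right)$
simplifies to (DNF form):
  $\text{True}$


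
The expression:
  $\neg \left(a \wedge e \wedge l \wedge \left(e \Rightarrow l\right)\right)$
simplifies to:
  $\neg a \vee \neg e \vee \neg l$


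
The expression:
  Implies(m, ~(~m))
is always true.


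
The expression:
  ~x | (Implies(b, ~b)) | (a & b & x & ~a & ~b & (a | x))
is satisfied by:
  {x: False, b: False}
  {b: True, x: False}
  {x: True, b: False}


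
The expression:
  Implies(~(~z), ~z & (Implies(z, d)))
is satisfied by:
  {z: False}


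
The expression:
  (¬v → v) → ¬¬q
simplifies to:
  q ∨ ¬v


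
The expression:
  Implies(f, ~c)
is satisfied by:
  {c: False, f: False}
  {f: True, c: False}
  {c: True, f: False}


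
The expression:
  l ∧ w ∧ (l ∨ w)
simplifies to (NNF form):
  l ∧ w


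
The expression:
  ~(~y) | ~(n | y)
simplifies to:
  y | ~n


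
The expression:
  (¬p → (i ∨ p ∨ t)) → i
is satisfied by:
  {i: True, t: False, p: False}
  {i: True, p: True, t: False}
  {i: True, t: True, p: False}
  {i: True, p: True, t: True}
  {p: False, t: False, i: False}


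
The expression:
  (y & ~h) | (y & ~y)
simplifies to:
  y & ~h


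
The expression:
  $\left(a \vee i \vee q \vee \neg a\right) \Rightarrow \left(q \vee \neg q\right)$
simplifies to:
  $\text{True}$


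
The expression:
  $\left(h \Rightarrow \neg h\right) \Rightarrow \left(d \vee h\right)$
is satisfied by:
  {d: True, h: True}
  {d: True, h: False}
  {h: True, d: False}


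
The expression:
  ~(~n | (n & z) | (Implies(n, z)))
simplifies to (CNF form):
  n & ~z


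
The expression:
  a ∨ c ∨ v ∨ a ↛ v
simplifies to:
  a ∨ c ∨ v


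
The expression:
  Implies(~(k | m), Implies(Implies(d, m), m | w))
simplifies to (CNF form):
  d | k | m | w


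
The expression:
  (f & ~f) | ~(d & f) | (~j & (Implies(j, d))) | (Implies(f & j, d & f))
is always true.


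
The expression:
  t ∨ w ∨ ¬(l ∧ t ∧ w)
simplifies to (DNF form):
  True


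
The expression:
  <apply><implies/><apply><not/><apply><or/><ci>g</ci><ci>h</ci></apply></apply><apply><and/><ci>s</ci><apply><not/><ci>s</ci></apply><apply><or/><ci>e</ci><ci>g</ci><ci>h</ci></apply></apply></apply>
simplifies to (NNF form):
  <apply><or/><ci>g</ci><ci>h</ci></apply>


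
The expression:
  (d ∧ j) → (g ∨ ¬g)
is always true.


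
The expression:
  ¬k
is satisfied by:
  {k: False}


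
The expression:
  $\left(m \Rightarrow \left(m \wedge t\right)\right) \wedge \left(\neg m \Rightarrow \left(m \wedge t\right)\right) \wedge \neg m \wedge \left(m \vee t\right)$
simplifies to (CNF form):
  $\text{False}$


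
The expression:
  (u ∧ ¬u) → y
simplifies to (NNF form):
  True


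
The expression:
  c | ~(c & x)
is always true.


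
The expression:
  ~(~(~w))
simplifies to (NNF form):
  ~w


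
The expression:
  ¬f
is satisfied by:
  {f: False}


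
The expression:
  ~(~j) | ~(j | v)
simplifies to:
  j | ~v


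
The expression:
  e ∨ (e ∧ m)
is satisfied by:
  {e: True}


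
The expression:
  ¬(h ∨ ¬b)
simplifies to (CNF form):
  b ∧ ¬h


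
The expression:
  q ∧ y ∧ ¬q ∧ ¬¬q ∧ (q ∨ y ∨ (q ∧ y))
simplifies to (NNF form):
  False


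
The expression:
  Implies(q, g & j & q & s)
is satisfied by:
  {g: True, s: True, j: True, q: False}
  {g: True, s: True, j: False, q: False}
  {g: True, j: True, s: False, q: False}
  {g: True, j: False, s: False, q: False}
  {s: True, j: True, g: False, q: False}
  {s: True, j: False, g: False, q: False}
  {j: True, g: False, s: False, q: False}
  {j: False, g: False, s: False, q: False}
  {q: True, g: True, s: True, j: True}


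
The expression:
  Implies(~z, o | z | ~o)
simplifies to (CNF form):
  True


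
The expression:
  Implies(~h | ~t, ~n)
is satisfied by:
  {h: True, t: True, n: False}
  {h: True, t: False, n: False}
  {t: True, h: False, n: False}
  {h: False, t: False, n: False}
  {n: True, h: True, t: True}


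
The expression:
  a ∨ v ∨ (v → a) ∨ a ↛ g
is always true.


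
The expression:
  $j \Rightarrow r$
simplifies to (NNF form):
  $r \vee \neg j$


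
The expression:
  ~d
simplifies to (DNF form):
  ~d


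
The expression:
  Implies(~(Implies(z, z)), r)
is always true.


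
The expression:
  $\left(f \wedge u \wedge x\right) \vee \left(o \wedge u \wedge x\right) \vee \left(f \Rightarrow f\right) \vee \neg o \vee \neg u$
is always true.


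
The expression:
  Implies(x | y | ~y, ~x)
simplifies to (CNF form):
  ~x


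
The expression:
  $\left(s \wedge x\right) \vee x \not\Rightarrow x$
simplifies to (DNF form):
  $s \wedge x$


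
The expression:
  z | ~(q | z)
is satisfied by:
  {z: True, q: False}
  {q: False, z: False}
  {q: True, z: True}


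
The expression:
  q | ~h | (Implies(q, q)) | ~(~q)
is always true.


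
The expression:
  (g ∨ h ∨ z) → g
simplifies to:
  g ∨ (¬h ∧ ¬z)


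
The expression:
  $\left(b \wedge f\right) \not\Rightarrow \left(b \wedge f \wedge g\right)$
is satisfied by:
  {b: True, f: True, g: False}


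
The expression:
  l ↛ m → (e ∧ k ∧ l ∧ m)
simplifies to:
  m ∨ ¬l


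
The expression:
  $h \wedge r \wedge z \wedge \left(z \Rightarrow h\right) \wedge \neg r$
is never true.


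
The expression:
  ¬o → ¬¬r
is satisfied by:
  {r: True, o: True}
  {r: True, o: False}
  {o: True, r: False}


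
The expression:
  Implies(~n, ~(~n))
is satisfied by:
  {n: True}


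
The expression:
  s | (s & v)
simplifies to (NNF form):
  s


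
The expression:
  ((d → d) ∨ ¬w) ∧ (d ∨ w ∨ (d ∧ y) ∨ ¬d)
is always true.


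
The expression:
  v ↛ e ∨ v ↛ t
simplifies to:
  v ∧ (¬e ∨ ¬t)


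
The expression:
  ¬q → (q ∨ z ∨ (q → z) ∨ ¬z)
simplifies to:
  True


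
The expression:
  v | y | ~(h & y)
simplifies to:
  True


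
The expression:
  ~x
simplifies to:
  ~x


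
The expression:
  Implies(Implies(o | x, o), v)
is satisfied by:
  {x: True, v: True, o: False}
  {v: True, o: False, x: False}
  {x: True, v: True, o: True}
  {v: True, o: True, x: False}
  {x: True, o: False, v: False}


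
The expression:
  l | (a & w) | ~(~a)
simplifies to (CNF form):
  a | l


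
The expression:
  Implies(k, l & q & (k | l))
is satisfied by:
  {q: True, l: True, k: False}
  {q: True, l: False, k: False}
  {l: True, q: False, k: False}
  {q: False, l: False, k: False}
  {q: True, k: True, l: True}


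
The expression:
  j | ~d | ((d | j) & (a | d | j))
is always true.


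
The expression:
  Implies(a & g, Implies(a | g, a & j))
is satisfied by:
  {j: True, a: False, g: False}
  {j: False, a: False, g: False}
  {g: True, j: True, a: False}
  {g: True, j: False, a: False}
  {a: True, j: True, g: False}
  {a: True, j: False, g: False}
  {a: True, g: True, j: True}


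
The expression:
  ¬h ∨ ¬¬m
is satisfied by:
  {m: True, h: False}
  {h: False, m: False}
  {h: True, m: True}


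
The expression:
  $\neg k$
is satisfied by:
  {k: False}


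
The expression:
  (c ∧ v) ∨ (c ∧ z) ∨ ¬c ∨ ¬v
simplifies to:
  True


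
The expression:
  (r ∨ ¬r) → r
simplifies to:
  r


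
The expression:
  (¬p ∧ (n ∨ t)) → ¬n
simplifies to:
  p ∨ ¬n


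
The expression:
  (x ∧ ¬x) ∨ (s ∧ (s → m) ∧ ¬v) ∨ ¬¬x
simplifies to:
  x ∨ (m ∧ s ∧ ¬v)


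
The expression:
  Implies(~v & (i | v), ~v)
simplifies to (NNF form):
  True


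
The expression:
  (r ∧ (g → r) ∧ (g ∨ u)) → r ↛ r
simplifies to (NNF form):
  (¬g ∧ ¬u) ∨ ¬r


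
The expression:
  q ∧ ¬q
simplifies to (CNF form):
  False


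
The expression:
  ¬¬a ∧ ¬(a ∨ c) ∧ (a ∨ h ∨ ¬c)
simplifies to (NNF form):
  False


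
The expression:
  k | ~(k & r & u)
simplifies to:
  True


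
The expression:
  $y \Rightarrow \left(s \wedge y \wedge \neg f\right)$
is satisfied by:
  {s: True, y: False, f: False}
  {s: False, y: False, f: False}
  {f: True, s: True, y: False}
  {f: True, s: False, y: False}
  {y: True, s: True, f: False}


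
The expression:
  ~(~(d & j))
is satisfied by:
  {j: True, d: True}


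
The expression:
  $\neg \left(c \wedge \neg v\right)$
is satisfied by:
  {v: True, c: False}
  {c: False, v: False}
  {c: True, v: True}


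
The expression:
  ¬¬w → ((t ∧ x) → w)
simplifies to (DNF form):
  True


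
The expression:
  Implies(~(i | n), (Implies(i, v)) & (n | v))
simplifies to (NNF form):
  i | n | v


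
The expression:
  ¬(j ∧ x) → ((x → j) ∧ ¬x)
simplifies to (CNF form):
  j ∨ ¬x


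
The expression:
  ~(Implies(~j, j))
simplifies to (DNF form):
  ~j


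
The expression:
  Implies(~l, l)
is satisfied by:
  {l: True}


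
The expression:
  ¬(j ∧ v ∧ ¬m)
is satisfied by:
  {m: True, v: False, j: False}
  {v: False, j: False, m: False}
  {j: True, m: True, v: False}
  {j: True, v: False, m: False}
  {m: True, v: True, j: False}
  {v: True, m: False, j: False}
  {j: True, v: True, m: True}


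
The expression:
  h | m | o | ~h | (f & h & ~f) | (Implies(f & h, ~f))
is always true.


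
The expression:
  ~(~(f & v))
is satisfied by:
  {f: True, v: True}


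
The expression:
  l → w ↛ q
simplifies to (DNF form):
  (w ∧ ¬q) ∨ ¬l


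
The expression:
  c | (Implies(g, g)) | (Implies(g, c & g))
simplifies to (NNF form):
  True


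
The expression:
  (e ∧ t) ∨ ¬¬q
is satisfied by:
  {q: True, e: True, t: True}
  {q: True, e: True, t: False}
  {q: True, t: True, e: False}
  {q: True, t: False, e: False}
  {e: True, t: True, q: False}


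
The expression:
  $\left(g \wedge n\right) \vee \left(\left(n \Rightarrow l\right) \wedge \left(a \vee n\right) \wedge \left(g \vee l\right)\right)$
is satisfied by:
  {l: True, g: True, n: True, a: True}
  {l: True, g: True, n: True, a: False}
  {l: True, g: True, a: True, n: False}
  {l: True, n: True, a: True, g: False}
  {l: True, n: True, a: False, g: False}
  {l: True, n: False, a: True, g: False}
  {g: True, n: True, a: True, l: False}
  {g: True, n: True, a: False, l: False}
  {g: True, a: True, n: False, l: False}


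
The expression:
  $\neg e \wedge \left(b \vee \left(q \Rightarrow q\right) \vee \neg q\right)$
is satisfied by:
  {e: False}


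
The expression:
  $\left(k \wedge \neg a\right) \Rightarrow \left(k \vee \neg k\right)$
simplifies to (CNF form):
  $\text{True}$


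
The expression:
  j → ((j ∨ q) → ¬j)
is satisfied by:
  {j: False}


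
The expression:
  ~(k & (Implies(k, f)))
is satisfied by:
  {k: False, f: False}
  {f: True, k: False}
  {k: True, f: False}


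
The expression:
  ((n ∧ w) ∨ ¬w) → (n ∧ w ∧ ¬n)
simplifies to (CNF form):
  w ∧ ¬n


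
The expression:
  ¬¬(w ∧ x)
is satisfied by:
  {w: True, x: True}


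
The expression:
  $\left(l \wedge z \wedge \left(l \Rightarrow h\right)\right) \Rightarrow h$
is always true.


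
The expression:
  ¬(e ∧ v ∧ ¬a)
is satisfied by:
  {a: True, v: False, e: False}
  {v: False, e: False, a: False}
  {e: True, a: True, v: False}
  {e: True, v: False, a: False}
  {a: True, v: True, e: False}
  {v: True, a: False, e: False}
  {e: True, v: True, a: True}


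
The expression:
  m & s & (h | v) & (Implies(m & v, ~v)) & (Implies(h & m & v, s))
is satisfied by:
  {h: True, m: True, s: True, v: False}


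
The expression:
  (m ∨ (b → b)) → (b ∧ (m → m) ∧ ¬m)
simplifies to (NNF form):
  b ∧ ¬m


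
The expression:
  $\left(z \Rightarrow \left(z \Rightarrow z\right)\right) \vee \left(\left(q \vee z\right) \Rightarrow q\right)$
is always true.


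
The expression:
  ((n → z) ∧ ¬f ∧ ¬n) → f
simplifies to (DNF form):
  f ∨ n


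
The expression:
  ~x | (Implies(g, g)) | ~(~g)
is always true.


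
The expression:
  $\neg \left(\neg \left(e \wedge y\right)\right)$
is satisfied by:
  {e: True, y: True}


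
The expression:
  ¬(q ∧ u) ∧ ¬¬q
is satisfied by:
  {q: True, u: False}


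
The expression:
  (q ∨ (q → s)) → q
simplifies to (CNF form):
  q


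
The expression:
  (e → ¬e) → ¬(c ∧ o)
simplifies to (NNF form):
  e ∨ ¬c ∨ ¬o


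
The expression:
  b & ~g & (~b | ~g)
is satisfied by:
  {b: True, g: False}


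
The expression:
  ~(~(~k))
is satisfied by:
  {k: False}


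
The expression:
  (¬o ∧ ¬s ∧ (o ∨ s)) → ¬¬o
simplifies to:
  True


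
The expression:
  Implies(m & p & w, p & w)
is always true.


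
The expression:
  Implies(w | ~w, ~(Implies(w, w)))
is never true.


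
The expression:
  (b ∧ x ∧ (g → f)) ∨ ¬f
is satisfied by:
  {x: True, b: True, f: False}
  {x: True, b: False, f: False}
  {b: True, x: False, f: False}
  {x: False, b: False, f: False}
  {f: True, x: True, b: True}


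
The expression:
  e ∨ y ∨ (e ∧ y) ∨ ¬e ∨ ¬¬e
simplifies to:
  True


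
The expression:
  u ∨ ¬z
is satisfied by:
  {u: True, z: False}
  {z: False, u: False}
  {z: True, u: True}


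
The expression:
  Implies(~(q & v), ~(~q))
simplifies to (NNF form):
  q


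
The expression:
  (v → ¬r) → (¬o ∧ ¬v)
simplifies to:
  (r ∧ v) ∨ (¬o ∧ ¬v)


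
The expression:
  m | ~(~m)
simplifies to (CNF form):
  m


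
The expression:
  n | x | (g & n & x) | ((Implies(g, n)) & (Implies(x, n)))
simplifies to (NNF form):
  n | x | ~g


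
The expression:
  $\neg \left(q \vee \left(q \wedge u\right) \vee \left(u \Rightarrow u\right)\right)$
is never true.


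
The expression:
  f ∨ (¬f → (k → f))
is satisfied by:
  {f: True, k: False}
  {k: False, f: False}
  {k: True, f: True}


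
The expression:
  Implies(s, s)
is always true.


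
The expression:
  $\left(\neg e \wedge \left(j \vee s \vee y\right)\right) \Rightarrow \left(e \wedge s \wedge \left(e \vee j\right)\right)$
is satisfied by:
  {e: True, j: False, y: False, s: False}
  {e: True, s: True, j: False, y: False}
  {e: True, y: True, j: False, s: False}
  {e: True, s: True, y: True, j: False}
  {e: True, j: True, y: False, s: False}
  {e: True, s: True, j: True, y: False}
  {e: True, y: True, j: True, s: False}
  {e: True, s: True, y: True, j: True}
  {s: False, j: False, y: False, e: False}


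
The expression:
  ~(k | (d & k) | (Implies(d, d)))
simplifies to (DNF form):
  False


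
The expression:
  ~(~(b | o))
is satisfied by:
  {b: True, o: True}
  {b: True, o: False}
  {o: True, b: False}


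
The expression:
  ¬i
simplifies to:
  ¬i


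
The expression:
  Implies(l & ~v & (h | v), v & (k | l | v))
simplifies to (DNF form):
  v | ~h | ~l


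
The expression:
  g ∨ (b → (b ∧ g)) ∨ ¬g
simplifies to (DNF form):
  True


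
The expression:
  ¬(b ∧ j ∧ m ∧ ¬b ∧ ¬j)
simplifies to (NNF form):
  True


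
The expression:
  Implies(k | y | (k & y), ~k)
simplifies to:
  ~k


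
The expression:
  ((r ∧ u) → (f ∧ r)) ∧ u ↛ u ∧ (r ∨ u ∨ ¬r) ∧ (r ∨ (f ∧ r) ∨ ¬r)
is never true.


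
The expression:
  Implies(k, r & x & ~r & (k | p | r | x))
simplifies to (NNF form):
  ~k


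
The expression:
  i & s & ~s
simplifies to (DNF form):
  False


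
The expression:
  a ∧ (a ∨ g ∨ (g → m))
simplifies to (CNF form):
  a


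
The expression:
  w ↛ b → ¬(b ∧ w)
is always true.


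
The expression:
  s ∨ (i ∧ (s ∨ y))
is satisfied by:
  {i: True, s: True, y: True}
  {i: True, s: True, y: False}
  {s: True, y: True, i: False}
  {s: True, y: False, i: False}
  {i: True, y: True, s: False}


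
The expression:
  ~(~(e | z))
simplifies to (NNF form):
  e | z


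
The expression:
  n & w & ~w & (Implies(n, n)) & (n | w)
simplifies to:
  False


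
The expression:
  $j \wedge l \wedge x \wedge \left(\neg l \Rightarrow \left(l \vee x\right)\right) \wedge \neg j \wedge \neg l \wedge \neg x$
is never true.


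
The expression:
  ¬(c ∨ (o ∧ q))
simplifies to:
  ¬c ∧ (¬o ∨ ¬q)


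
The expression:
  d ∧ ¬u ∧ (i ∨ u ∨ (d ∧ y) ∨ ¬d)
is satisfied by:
  {i: True, y: True, d: True, u: False}
  {i: True, d: True, u: False, y: False}
  {y: True, d: True, u: False, i: False}


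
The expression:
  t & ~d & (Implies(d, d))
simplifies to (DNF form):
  t & ~d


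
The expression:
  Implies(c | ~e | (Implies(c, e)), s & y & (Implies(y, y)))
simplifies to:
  s & y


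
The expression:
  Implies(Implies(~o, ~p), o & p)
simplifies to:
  p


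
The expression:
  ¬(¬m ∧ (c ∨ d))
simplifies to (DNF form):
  m ∨ (¬c ∧ ¬d)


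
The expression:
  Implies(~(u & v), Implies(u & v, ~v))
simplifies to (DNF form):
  True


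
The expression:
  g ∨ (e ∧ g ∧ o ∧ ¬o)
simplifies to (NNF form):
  g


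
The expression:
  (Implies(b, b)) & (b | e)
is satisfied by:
  {b: True, e: True}
  {b: True, e: False}
  {e: True, b: False}


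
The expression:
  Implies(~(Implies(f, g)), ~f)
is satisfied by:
  {g: True, f: False}
  {f: False, g: False}
  {f: True, g: True}


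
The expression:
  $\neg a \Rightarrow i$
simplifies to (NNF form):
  $a \vee i$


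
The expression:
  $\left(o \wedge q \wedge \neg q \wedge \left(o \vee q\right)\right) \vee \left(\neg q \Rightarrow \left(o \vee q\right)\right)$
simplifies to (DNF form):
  $o \vee q$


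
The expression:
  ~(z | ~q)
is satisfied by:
  {q: True, z: False}


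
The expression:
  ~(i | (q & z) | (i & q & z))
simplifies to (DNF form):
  (~i & ~q) | (~i & ~z)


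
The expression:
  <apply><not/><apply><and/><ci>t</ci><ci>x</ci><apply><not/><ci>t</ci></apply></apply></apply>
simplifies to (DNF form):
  <true/>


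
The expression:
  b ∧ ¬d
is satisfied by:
  {b: True, d: False}


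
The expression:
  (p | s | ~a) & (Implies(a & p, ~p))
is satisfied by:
  {s: True, a: False, p: False}
  {s: False, a: False, p: False}
  {p: True, s: True, a: False}
  {p: True, s: False, a: False}
  {a: True, s: True, p: False}


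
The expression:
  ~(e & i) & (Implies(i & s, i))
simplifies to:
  ~e | ~i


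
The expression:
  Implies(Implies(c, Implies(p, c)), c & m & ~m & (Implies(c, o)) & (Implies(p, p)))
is never true.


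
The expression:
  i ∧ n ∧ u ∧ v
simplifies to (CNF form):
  i ∧ n ∧ u ∧ v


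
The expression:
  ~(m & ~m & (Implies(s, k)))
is always true.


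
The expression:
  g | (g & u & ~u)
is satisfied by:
  {g: True}


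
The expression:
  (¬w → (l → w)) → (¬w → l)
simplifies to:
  l ∨ w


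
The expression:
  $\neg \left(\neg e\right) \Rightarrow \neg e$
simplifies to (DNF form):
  $\neg e$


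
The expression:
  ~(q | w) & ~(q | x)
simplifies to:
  ~q & ~w & ~x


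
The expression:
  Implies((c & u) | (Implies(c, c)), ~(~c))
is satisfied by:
  {c: True}


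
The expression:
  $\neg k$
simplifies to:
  $\neg k$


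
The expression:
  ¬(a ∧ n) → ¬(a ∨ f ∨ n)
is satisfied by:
  {a: True, n: True, f: False}
  {f: True, a: True, n: True}
  {f: False, n: False, a: False}


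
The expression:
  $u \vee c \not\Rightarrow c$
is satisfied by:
  {u: True}


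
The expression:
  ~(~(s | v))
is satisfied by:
  {v: True, s: True}
  {v: True, s: False}
  {s: True, v: False}


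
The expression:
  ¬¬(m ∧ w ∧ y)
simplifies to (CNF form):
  m ∧ w ∧ y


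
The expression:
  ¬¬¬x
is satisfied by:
  {x: False}


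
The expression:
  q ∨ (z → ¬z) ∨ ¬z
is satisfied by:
  {q: True, z: False}
  {z: False, q: False}
  {z: True, q: True}


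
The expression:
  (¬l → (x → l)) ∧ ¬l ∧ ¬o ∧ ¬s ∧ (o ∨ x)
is never true.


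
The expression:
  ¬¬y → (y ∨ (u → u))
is always true.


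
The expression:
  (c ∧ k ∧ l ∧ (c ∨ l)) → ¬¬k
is always true.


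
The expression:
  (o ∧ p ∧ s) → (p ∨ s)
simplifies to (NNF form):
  True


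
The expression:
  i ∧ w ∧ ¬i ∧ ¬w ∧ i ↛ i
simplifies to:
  False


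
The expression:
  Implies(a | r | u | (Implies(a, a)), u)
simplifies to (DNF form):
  u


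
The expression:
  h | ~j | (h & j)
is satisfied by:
  {h: True, j: False}
  {j: False, h: False}
  {j: True, h: True}


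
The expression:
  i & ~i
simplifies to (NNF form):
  False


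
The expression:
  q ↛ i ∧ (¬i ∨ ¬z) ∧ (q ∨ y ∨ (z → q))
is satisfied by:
  {q: True, i: False}


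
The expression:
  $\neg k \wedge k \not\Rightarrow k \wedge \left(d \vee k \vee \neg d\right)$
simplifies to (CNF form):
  $\text{False}$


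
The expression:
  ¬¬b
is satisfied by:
  {b: True}


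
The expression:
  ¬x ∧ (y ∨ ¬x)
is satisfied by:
  {x: False}


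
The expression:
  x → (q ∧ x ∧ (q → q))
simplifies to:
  q ∨ ¬x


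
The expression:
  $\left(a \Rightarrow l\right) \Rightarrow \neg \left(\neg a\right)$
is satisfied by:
  {a: True}


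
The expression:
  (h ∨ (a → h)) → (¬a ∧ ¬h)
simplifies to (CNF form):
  ¬h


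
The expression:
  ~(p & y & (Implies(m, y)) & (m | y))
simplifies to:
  ~p | ~y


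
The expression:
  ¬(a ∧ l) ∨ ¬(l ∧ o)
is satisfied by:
  {l: False, o: False, a: False}
  {a: True, l: False, o: False}
  {o: True, l: False, a: False}
  {a: True, o: True, l: False}
  {l: True, a: False, o: False}
  {a: True, l: True, o: False}
  {o: True, l: True, a: False}


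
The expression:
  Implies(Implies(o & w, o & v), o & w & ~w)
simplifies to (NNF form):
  o & w & ~v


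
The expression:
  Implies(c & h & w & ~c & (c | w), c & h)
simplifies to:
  True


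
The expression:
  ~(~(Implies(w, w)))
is always true.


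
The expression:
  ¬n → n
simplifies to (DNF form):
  n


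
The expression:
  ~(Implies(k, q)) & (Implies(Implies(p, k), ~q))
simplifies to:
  k & ~q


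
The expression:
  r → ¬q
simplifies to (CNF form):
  ¬q ∨ ¬r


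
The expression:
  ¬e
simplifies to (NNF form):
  ¬e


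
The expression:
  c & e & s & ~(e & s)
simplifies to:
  False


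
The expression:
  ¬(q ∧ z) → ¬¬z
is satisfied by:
  {z: True}


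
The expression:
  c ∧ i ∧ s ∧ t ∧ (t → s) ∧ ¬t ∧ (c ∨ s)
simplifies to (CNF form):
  False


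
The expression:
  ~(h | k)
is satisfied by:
  {h: False, k: False}


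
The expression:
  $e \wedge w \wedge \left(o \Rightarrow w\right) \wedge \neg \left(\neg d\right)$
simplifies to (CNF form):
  $d \wedge e \wedge w$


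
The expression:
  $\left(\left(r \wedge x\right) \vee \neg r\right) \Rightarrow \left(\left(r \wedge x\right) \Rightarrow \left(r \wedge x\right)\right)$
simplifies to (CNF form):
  $\text{True}$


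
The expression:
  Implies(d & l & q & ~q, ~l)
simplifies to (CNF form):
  True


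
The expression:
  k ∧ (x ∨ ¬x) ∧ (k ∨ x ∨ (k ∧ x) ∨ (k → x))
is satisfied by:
  {k: True}


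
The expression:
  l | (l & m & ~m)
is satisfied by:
  {l: True}


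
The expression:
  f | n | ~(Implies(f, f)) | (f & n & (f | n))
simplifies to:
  f | n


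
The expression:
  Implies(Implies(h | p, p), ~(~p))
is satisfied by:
  {p: True, h: True}
  {p: True, h: False}
  {h: True, p: False}


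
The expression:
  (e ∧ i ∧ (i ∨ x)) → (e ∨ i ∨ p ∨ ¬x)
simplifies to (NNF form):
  True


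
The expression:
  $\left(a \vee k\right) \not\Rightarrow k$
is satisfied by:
  {a: True, k: False}


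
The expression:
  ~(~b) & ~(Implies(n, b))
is never true.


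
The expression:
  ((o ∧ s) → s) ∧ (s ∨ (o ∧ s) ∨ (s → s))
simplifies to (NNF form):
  True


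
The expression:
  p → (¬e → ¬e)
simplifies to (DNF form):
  True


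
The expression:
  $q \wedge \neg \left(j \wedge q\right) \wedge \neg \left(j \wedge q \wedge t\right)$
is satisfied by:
  {q: True, j: False}


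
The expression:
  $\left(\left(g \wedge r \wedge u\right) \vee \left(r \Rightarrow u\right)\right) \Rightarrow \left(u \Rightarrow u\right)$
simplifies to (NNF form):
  $\text{True}$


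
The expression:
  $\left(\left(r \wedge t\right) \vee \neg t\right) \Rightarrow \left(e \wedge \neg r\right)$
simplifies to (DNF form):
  $\left(e \wedge \neg r\right) \vee \left(t \wedge \neg r\right)$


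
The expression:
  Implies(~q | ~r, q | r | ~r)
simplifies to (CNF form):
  True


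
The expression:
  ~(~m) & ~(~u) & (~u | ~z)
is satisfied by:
  {m: True, u: True, z: False}


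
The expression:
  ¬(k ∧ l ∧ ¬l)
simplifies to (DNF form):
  True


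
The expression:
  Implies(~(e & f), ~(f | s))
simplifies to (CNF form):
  (e | ~f) & (e | ~s) & (f | ~f) & (f | ~s)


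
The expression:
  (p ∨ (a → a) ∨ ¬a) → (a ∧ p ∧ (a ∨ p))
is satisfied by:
  {a: True, p: True}


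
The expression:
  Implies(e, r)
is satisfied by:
  {r: True, e: False}
  {e: False, r: False}
  {e: True, r: True}


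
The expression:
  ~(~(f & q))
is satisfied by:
  {f: True, q: True}


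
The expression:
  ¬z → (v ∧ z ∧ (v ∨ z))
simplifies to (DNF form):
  z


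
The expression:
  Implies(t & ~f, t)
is always true.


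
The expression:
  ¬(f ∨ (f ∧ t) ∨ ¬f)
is never true.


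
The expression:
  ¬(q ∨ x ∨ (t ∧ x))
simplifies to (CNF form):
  ¬q ∧ ¬x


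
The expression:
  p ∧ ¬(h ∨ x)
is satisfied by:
  {p: True, x: False, h: False}


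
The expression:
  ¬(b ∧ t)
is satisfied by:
  {t: False, b: False}
  {b: True, t: False}
  {t: True, b: False}


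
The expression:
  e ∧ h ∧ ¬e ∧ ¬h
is never true.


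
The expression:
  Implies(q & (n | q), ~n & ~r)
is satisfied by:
  {n: False, q: False, r: False}
  {r: True, n: False, q: False}
  {n: True, r: False, q: False}
  {r: True, n: True, q: False}
  {q: True, r: False, n: False}


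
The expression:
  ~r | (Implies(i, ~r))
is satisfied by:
  {i: False, r: False}
  {r: True, i: False}
  {i: True, r: False}


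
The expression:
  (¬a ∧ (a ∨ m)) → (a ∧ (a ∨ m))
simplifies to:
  a ∨ ¬m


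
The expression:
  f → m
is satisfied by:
  {m: True, f: False}
  {f: False, m: False}
  {f: True, m: True}


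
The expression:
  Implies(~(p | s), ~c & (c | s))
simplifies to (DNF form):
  p | s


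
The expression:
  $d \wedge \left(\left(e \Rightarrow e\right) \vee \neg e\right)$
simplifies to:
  $d$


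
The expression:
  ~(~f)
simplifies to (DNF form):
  f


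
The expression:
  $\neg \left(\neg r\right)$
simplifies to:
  $r$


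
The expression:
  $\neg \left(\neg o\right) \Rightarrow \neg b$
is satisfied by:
  {o: False, b: False}
  {b: True, o: False}
  {o: True, b: False}


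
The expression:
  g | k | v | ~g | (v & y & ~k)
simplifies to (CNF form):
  True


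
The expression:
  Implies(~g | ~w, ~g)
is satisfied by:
  {w: True, g: False}
  {g: False, w: False}
  {g: True, w: True}


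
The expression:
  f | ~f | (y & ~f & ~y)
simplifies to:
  True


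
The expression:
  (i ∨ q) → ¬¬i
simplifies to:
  i ∨ ¬q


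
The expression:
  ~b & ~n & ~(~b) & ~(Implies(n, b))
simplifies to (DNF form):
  False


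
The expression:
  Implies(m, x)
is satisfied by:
  {x: True, m: False}
  {m: False, x: False}
  {m: True, x: True}


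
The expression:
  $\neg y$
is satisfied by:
  {y: False}


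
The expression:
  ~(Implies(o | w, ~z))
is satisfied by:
  {z: True, o: True, w: True}
  {z: True, o: True, w: False}
  {z: True, w: True, o: False}


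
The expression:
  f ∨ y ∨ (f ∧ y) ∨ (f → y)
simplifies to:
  True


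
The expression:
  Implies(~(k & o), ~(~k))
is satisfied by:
  {k: True}


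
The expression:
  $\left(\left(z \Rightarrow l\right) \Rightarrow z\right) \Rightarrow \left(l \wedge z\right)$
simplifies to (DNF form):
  $l \vee \neg z$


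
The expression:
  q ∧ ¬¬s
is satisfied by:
  {s: True, q: True}


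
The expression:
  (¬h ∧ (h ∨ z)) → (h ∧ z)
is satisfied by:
  {h: True, z: False}
  {z: False, h: False}
  {z: True, h: True}


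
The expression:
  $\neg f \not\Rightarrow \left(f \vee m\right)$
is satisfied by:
  {f: False, m: False}


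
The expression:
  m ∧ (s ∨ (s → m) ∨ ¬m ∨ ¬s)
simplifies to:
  m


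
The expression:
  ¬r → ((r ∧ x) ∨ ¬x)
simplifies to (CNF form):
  r ∨ ¬x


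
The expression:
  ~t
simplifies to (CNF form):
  ~t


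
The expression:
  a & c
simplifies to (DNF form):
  a & c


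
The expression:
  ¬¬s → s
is always true.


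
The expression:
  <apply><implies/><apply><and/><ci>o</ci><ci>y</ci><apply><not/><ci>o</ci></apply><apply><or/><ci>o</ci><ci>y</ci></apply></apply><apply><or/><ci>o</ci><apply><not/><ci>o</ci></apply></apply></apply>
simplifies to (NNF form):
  <true/>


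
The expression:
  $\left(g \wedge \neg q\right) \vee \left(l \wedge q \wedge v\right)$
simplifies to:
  $\left(g \vee q\right) \wedge \left(l \vee \neg q\right) \wedge \left(v \vee \neg q\right)$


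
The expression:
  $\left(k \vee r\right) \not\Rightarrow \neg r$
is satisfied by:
  {r: True}


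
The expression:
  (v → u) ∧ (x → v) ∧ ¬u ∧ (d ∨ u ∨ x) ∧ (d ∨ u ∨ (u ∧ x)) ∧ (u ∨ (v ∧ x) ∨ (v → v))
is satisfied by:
  {d: True, x: False, u: False, v: False}


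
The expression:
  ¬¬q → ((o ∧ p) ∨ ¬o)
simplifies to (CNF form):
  p ∨ ¬o ∨ ¬q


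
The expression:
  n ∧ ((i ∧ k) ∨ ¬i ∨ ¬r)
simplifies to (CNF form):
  n ∧ (k ∨ ¬i ∨ ¬r)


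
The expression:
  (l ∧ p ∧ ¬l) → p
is always true.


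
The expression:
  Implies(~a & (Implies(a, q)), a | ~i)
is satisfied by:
  {a: True, i: False}
  {i: False, a: False}
  {i: True, a: True}


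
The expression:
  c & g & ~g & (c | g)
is never true.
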